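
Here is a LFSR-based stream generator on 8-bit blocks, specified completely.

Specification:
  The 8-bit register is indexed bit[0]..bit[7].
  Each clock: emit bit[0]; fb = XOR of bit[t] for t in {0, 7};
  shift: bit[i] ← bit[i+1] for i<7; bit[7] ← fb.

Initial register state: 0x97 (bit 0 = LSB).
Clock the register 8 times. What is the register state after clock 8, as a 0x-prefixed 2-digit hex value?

0x72

reg_0 = 0x97
clock 1: out=1, reg = 0x4B
clock 2: out=1, reg = 0xA5
clock 3: out=1, reg = 0x52
clock 4: out=0, reg = 0x29
clock 5: out=1, reg = 0x94
clock 6: out=0, reg = 0xCA
clock 7: out=0, reg = 0xE5
clock 8: out=1, reg = 0x72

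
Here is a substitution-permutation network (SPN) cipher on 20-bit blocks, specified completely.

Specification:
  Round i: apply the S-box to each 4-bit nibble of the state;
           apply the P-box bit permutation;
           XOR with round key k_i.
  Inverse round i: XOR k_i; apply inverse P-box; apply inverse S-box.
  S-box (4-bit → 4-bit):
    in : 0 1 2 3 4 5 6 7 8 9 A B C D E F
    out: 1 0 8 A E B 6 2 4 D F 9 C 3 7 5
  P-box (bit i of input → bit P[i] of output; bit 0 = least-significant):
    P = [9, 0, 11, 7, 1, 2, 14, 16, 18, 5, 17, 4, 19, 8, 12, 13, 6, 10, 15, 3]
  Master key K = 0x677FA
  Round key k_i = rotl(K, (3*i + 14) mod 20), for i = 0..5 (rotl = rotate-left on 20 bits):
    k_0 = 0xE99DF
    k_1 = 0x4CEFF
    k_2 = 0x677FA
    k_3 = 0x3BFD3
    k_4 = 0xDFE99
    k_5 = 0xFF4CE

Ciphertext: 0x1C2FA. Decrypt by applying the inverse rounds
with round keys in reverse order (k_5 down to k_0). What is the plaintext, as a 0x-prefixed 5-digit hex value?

s_0 = ciphertext = 0x1C2FA
s_1 = InvRound(s_0, k_5) = 0x79A70
s_2 = InvRound(s_1, k_4) = 0x5B683
s_3 = InvRound(s_2, k_3) = 0x07918
s_4 = InvRound(s_3, k_2) = 0xD1E09
s_5 = InvRound(s_4, k_1) = 0xFF3A2
s_6 = InvRound(s_5, k_0) = 0xB234E

0xB234E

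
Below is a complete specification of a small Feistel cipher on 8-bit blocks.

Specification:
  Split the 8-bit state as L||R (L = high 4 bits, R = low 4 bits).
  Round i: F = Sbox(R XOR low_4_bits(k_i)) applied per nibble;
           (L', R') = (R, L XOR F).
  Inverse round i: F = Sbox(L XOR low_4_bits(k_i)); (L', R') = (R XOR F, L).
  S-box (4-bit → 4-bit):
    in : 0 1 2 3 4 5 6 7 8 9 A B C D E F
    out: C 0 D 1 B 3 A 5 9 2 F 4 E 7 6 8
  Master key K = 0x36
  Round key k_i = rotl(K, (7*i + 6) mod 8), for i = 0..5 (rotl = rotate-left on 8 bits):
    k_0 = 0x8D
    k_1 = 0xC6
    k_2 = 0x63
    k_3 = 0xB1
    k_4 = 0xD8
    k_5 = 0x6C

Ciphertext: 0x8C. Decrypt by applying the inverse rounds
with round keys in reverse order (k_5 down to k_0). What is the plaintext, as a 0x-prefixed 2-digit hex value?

0xC0

s_0 = ciphertext = 0x8C
s_1 = InvRound(s_0, k_5) = 0x78
s_2 = InvRound(s_1, k_4) = 0x07
s_3 = InvRound(s_2, k_3) = 0x70
s_4 = InvRound(s_3, k_2) = 0xB7
s_5 = InvRound(s_4, k_1) = 0x0B
s_6 = InvRound(s_5, k_0) = 0xC0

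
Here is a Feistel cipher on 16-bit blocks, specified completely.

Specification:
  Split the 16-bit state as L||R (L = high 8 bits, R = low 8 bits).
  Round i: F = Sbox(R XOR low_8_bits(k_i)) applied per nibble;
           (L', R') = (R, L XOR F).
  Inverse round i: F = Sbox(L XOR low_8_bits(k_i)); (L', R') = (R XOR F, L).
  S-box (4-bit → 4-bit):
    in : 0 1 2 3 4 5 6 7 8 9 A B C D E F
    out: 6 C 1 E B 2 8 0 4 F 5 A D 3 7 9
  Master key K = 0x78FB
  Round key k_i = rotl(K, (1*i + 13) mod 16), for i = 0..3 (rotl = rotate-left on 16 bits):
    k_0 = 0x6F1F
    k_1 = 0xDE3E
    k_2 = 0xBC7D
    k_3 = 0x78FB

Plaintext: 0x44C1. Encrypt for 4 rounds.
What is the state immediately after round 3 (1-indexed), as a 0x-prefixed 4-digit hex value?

0x721A

s_0 = plaintext = 0x44C1
s_1 = Round(s_0, k_0) = 0xC173
s_2 = Round(s_1, k_1) = 0x7372
s_3 = Round(s_2, k_2) = 0x721A
s_4 = Round(s_3, k_3) = 0x1A0E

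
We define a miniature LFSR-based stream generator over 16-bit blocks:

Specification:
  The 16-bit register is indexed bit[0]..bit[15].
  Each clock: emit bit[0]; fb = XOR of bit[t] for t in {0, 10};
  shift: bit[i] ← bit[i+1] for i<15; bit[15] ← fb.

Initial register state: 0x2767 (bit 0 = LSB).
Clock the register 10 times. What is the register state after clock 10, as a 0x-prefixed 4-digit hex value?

0x3B89

reg_0 = 0x2767
clock 1: out=1, reg = 0x13B3
clock 2: out=1, reg = 0x89D9
clock 3: out=1, reg = 0xC4EC
clock 4: out=0, reg = 0xE276
clock 5: out=0, reg = 0x713B
clock 6: out=1, reg = 0xB89D
clock 7: out=1, reg = 0xDC4E
clock 8: out=0, reg = 0xEE27
clock 9: out=1, reg = 0x7713
clock 10: out=1, reg = 0x3B89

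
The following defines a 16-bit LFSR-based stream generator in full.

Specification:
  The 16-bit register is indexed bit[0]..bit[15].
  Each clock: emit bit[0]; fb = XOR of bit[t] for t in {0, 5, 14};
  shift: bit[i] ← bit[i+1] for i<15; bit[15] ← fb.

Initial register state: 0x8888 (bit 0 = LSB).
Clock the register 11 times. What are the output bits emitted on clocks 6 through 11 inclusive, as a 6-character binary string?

001000

reg_0 = 0x8888
clock 1: out=0, reg = 0x4444
clock 2: out=0, reg = 0xA222
clock 3: out=0, reg = 0xD111
clock 4: out=1, reg = 0x6888
clock 5: out=0, reg = 0xB444
clock 6: out=0, reg = 0x5A22
clock 7: out=0, reg = 0x2D11
clock 8: out=1, reg = 0x9688
clock 9: out=0, reg = 0x4B44
clock 10: out=0, reg = 0xA5A2
clock 11: out=0, reg = 0xD2D1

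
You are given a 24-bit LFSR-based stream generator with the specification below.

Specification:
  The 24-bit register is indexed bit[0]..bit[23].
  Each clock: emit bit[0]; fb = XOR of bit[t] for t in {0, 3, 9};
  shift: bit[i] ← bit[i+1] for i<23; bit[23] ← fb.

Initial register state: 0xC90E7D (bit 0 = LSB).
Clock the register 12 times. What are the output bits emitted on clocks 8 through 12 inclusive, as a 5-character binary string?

reg_0 = 0xC90E7D
clock 1: out=1, reg = 0xE4873E
clock 2: out=0, reg = 0x72439F
clock 3: out=1, reg = 0xB921CF
clock 4: out=1, reg = 0x5C90E7
clock 5: out=1, reg = 0xAE4873
clock 6: out=1, reg = 0xD72439
clock 7: out=1, reg = 0x6B921C
clock 8: out=0, reg = 0x35C90E
clock 9: out=0, reg = 0x9AE487
clock 10: out=1, reg = 0xCD7243
clock 11: out=1, reg = 0x66B921
clock 12: out=1, reg = 0xB35C90

00111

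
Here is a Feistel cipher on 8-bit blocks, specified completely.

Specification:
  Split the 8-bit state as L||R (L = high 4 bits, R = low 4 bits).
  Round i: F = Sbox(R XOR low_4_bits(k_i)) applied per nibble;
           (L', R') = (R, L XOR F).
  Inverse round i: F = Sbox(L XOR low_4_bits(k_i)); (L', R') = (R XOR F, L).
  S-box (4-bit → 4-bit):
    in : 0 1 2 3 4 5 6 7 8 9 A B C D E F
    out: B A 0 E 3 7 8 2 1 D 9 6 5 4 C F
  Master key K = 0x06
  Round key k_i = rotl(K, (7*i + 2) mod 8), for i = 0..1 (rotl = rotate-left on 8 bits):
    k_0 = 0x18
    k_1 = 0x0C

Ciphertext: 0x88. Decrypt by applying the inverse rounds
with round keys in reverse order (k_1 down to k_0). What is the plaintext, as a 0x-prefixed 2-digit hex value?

0x6B

s_0 = ciphertext = 0x88
s_1 = InvRound(s_0, k_1) = 0xB8
s_2 = InvRound(s_1, k_0) = 0x6B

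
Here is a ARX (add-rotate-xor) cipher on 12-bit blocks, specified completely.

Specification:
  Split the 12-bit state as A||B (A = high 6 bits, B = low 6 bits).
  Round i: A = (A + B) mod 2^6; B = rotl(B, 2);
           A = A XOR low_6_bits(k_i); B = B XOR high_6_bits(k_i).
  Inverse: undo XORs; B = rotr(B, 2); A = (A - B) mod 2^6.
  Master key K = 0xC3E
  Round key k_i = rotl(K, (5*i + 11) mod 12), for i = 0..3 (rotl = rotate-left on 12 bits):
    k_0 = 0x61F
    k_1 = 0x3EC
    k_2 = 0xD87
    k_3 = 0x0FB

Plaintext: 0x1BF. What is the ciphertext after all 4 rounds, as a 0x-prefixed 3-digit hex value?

s_0 = plaintext = 0x1BF
s_1 = Round(s_0, k_0) = 0x6A7
s_2 = Round(s_1, k_1) = 0xB51
s_3 = Round(s_2, k_2) = 0xE73
s_4 = Round(s_3, k_3) = 0x5CC

0x5CC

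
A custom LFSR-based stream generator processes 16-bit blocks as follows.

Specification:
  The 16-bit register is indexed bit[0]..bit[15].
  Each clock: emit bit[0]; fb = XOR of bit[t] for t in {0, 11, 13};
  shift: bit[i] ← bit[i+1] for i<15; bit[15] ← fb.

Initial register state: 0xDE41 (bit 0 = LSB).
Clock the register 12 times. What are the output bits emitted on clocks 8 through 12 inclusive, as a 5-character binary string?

00111

reg_0 = 0xDE41
clock 1: out=1, reg = 0x6F20
clock 2: out=0, reg = 0x3790
clock 3: out=0, reg = 0x9BC8
clock 4: out=0, reg = 0xCDE4
clock 5: out=0, reg = 0xE6F2
clock 6: out=0, reg = 0xF379
clock 7: out=1, reg = 0x79BC
clock 8: out=0, reg = 0x3CDE
clock 9: out=0, reg = 0x1E6F
clock 10: out=1, reg = 0x0F37
clock 11: out=1, reg = 0x079B
clock 12: out=1, reg = 0x83CD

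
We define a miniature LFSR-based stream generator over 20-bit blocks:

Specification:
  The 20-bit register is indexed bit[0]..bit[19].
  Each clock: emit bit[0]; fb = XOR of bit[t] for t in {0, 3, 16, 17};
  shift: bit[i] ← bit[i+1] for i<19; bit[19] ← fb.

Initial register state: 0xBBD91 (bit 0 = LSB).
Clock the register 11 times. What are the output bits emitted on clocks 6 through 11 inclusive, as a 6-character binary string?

reg_0 = 0xBBD91
clock 1: out=1, reg = 0xDDEC8
clock 2: out=0, reg = 0x6EF64
clock 3: out=0, reg = 0xB77B2
clock 4: out=0, reg = 0x5BBD9
clock 5: out=1, reg = 0xADDEC
clock 6: out=0, reg = 0x56EF6
clock 7: out=0, reg = 0xAB77B
clock 8: out=1, reg = 0xD5BBD
clock 9: out=1, reg = 0xEADDE
clock 10: out=0, reg = 0x756EF
clock 11: out=1, reg = 0x3AB77

001101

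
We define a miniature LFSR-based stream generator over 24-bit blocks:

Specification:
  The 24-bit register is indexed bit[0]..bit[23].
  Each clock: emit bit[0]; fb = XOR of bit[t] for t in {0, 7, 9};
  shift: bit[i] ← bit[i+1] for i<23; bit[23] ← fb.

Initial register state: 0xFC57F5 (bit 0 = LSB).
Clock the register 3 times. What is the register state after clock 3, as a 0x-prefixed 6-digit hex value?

0x3F8AFE

reg_0 = 0xFC57F5
clock 1: out=1, reg = 0xFE2BFA
clock 2: out=0, reg = 0x7F15FD
clock 3: out=1, reg = 0x3F8AFE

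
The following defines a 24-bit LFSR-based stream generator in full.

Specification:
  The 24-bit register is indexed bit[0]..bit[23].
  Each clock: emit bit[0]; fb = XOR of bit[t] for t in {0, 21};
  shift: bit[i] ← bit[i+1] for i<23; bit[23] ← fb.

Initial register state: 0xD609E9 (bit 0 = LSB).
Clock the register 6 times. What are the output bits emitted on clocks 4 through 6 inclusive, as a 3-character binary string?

101

reg_0 = 0xD609E9
clock 1: out=1, reg = 0xEB04F4
clock 2: out=0, reg = 0xF5827A
clock 3: out=0, reg = 0xFAC13D
clock 4: out=1, reg = 0x7D609E
clock 5: out=0, reg = 0xBEB04F
clock 6: out=1, reg = 0x5F5827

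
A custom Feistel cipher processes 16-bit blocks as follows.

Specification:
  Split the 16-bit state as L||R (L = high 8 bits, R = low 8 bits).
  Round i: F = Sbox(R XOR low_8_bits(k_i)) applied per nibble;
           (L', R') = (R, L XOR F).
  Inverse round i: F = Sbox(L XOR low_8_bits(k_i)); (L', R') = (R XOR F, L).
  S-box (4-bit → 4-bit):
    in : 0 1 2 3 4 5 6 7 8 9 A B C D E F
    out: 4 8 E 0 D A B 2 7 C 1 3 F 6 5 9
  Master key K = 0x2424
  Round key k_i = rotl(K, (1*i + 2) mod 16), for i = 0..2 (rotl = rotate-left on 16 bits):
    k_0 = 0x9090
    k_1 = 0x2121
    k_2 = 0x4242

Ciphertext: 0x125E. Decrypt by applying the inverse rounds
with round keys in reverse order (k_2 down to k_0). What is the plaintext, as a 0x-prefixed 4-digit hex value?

0xA271

s_0 = ciphertext = 0x125E
s_1 = InvRound(s_0, k_2) = 0xFA12
s_2 = InvRound(s_1, k_1) = 0x71FA
s_3 = InvRound(s_2, k_0) = 0xA271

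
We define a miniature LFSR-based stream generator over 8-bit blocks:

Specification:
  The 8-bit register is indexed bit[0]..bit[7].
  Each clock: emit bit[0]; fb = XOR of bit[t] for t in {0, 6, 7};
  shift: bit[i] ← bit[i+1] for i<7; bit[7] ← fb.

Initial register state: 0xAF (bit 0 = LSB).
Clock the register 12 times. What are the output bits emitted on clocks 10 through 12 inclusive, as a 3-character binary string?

reg_0 = 0xAF
clock 1: out=1, reg = 0x57
clock 2: out=1, reg = 0x2B
clock 3: out=1, reg = 0x95
clock 4: out=1, reg = 0x4A
clock 5: out=0, reg = 0xA5
clock 6: out=1, reg = 0x52
clock 7: out=0, reg = 0xA9
clock 8: out=1, reg = 0x54
clock 9: out=0, reg = 0xAA
clock 10: out=0, reg = 0xD5
clock 11: out=1, reg = 0xEA
clock 12: out=0, reg = 0x75

010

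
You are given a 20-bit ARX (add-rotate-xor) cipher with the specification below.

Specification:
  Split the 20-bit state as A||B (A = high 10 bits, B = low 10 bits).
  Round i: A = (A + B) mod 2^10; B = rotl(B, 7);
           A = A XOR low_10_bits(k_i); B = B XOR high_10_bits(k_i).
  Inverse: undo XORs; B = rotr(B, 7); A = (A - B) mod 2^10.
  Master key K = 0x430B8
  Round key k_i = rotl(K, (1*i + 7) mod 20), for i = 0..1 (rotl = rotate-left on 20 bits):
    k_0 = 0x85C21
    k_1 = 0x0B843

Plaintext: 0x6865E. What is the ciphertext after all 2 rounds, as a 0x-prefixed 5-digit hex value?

s_0 = plaintext = 0x6865E
s_1 = Round(s_0, k_0) = 0xF795C
s_2 = Round(s_1, k_1) = 0x5E605

0x5E605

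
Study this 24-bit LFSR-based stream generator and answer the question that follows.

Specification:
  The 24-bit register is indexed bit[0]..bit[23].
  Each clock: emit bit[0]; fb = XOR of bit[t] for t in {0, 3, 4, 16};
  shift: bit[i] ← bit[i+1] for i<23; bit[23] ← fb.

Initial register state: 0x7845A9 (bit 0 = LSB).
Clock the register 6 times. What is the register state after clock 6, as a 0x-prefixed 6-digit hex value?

reg_0 = 0x7845A9
clock 1: out=1, reg = 0x3C22D4
clock 2: out=0, reg = 0x9E116A
clock 3: out=0, reg = 0xCF08B5
clock 4: out=1, reg = 0xE7845A
clock 5: out=0, reg = 0xF3C22D
clock 6: out=1, reg = 0xF9E116

0xF9E116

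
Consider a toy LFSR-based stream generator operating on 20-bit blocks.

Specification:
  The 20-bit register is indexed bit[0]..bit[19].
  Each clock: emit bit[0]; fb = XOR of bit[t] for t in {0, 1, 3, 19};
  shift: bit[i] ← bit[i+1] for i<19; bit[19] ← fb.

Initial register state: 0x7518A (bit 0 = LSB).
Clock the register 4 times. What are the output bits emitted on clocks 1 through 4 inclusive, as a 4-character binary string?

0101

reg_0 = 0x7518A
clock 1: out=0, reg = 0x3A8C5
clock 2: out=1, reg = 0x9D462
clock 3: out=0, reg = 0x4EA31
clock 4: out=1, reg = 0xA7518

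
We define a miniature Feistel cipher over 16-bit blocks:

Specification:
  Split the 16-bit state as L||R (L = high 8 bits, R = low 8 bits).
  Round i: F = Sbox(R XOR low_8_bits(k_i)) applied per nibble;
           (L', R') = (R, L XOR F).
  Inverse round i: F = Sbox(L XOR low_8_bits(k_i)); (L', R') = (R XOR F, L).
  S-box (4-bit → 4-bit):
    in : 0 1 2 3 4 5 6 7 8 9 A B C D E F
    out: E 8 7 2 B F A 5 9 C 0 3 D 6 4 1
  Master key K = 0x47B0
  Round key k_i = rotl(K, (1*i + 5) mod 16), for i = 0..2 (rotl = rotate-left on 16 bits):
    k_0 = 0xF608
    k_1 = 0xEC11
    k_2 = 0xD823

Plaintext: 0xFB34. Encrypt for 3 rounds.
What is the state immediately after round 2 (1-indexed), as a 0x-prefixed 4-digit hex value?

0xD6E1

s_0 = plaintext = 0xFB34
s_1 = Round(s_0, k_0) = 0x34D6
s_2 = Round(s_1, k_1) = 0xD6E1
s_3 = Round(s_2, k_2) = 0xE101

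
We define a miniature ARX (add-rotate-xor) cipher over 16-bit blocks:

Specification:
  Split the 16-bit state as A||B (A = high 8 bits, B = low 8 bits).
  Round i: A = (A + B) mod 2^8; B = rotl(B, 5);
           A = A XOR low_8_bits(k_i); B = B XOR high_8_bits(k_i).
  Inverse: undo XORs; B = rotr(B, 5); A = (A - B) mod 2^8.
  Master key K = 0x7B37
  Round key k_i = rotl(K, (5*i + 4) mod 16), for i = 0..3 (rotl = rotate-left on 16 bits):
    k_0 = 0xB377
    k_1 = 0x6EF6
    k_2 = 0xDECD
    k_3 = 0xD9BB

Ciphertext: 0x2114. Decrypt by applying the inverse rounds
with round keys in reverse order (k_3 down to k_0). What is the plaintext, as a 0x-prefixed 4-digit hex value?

0xD567

s_0 = ciphertext = 0x2114
s_1 = InvRound(s_0, k_3) = 0x2C6E
s_2 = InvRound(s_1, k_2) = 0x5C85
s_3 = InvRound(s_2, k_1) = 0x4B5F
s_4 = InvRound(s_3, k_0) = 0xD567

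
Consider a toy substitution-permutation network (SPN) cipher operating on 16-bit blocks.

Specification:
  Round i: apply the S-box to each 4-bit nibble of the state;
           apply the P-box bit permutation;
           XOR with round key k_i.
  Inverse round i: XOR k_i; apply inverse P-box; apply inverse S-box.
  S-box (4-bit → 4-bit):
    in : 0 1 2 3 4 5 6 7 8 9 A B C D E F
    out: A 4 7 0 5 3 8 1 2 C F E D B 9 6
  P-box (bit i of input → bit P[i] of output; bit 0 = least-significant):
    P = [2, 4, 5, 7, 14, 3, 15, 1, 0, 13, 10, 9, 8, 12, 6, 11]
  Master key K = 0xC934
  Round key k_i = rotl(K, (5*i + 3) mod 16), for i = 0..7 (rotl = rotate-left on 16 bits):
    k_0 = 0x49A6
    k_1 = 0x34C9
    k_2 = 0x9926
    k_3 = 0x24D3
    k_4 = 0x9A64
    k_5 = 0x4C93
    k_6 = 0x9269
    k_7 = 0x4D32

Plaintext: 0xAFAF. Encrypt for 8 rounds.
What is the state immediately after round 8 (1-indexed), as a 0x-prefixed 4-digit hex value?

s_0 = plaintext = 0xAFAF
s_1 = Round(s_0, k_0) = 0xB4DC
s_2 = Round(s_1, k_1) = 0x6826
s_3 = Round(s_2, k_2) = 0x71AE
s_4 = Round(s_3, k_3) = 0xE15D
s_5 = Round(s_4, k_4) = 0xD7F8
s_6 = Round(s_5, k_5) = 0xD58A
s_7 = Round(s_6, k_6) = 0xABD4
s_8 = Round(s_7, k_7) = 0x325C

0x325C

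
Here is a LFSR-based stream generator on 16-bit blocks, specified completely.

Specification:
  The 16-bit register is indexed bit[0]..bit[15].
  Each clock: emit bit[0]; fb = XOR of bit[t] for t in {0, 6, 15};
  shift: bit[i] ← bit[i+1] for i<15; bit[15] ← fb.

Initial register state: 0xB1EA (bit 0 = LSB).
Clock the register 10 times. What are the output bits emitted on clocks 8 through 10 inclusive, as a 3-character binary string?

reg_0 = 0xB1EA
clock 1: out=0, reg = 0x58F5
clock 2: out=1, reg = 0x2C7A
clock 3: out=0, reg = 0x963D
clock 4: out=1, reg = 0x4B1E
clock 5: out=0, reg = 0x258F
clock 6: out=1, reg = 0x92C7
clock 7: out=1, reg = 0xC963
clock 8: out=1, reg = 0xE4B1
clock 9: out=1, reg = 0x7258
clock 10: out=0, reg = 0xB92C

110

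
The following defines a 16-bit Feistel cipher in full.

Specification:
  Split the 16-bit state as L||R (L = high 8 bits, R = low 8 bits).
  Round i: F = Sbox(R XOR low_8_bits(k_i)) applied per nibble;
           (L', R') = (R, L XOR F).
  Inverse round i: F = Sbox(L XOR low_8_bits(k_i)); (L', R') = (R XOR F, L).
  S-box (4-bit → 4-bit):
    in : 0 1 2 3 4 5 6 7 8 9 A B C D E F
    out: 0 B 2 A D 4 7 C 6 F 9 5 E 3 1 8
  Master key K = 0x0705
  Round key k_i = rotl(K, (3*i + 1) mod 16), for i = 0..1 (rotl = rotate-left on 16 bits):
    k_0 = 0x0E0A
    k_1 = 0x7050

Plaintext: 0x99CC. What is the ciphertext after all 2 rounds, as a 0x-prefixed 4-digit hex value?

0x7EED

s_0 = plaintext = 0x99CC
s_1 = Round(s_0, k_0) = 0xCC7E
s_2 = Round(s_1, k_1) = 0x7EED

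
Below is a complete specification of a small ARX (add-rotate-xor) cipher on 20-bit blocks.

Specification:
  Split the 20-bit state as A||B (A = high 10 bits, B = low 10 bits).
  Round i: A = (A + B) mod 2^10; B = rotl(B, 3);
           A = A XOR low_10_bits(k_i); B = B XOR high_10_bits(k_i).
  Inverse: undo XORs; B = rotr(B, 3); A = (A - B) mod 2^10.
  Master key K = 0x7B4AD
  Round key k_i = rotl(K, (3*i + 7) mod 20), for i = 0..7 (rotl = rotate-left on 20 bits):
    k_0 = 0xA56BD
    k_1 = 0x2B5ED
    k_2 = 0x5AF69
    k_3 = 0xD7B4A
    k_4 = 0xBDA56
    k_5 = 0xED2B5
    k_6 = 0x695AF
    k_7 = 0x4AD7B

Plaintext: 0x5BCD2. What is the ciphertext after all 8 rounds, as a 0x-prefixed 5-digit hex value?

0xED973

s_0 = plaintext = 0x5BCD2
s_1 = Round(s_0, k_0) = 0x3F004
s_2 = Round(s_1, k_1) = 0x3B48D
s_3 = Round(s_2, k_2) = 0x84D02
s_4 = Round(s_3, k_3) = 0x17F4C
s_5 = Round(s_4, k_4) = 0x7F490
s_6 = Round(s_5, k_5) = 0x0E335
s_7 = Round(s_6, k_6) = 0xB080B
s_8 = Round(s_7, k_7) = 0xED973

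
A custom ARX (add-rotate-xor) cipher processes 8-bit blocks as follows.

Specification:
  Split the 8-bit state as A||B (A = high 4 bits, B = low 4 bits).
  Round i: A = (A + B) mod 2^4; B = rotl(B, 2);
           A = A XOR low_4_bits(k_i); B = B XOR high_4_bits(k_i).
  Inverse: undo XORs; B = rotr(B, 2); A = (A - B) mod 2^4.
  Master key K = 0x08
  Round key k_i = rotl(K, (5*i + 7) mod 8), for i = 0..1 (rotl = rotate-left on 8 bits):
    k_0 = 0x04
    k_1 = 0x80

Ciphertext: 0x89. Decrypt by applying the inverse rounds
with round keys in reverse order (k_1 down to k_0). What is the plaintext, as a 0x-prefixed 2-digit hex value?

s_0 = ciphertext = 0x89
s_1 = InvRound(s_0, k_1) = 0x44
s_2 = InvRound(s_1, k_0) = 0xF1

0xF1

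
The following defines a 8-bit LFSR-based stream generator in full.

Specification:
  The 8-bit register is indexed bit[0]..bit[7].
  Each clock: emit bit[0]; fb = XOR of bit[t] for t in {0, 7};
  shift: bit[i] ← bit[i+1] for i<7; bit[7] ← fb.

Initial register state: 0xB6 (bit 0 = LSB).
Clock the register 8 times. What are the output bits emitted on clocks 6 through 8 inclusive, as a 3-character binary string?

reg_0 = 0xB6
clock 1: out=0, reg = 0xDB
clock 2: out=1, reg = 0x6D
clock 3: out=1, reg = 0xB6
clock 4: out=0, reg = 0xDB
clock 5: out=1, reg = 0x6D
clock 6: out=1, reg = 0xB6
clock 7: out=0, reg = 0xDB
clock 8: out=1, reg = 0x6D

101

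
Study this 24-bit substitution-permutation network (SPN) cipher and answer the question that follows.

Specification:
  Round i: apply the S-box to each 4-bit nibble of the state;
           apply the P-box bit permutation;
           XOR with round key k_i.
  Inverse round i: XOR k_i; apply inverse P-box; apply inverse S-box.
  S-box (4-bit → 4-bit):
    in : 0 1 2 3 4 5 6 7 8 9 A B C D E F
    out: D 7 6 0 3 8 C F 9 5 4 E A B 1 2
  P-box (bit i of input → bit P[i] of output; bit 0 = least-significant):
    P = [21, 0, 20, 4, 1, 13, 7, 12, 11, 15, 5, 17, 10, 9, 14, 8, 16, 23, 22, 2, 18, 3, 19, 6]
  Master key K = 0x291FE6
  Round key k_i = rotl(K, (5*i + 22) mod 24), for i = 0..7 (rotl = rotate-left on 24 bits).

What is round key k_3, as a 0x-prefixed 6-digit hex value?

0xFCC523

K = 0x291FE6
k_0 = rotl(K, (5*0+22) mod 24) = rotl(K, 22) = 0x8A47F9
k_1 = rotl(K, (5*1+22) mod 24) = rotl(K, 3) = 0x48FF31
k_2 = rotl(K, (5*2+22) mod 24) = rotl(K, 8) = 0x1FE629
k_3 = rotl(K, (5*3+22) mod 24) = rotl(K, 13) = 0xFCC523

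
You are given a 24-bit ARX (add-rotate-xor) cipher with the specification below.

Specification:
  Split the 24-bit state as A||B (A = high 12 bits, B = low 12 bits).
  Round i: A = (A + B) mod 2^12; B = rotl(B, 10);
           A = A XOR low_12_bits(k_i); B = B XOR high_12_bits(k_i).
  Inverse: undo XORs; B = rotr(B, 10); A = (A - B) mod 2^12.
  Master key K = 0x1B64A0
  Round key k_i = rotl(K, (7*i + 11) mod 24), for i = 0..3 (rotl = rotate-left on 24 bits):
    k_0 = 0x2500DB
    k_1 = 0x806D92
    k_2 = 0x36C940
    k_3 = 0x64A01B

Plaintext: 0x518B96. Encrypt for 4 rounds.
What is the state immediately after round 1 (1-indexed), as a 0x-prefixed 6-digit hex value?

0x0758B5

s_0 = plaintext = 0x518B96
s_1 = Round(s_0, k_0) = 0x0758B5
s_2 = Round(s_1, k_1) = 0x4B8E2B
s_3 = Round(s_2, k_2) = 0xBA3CE6
s_4 = Round(s_3, k_3) = 0x892D73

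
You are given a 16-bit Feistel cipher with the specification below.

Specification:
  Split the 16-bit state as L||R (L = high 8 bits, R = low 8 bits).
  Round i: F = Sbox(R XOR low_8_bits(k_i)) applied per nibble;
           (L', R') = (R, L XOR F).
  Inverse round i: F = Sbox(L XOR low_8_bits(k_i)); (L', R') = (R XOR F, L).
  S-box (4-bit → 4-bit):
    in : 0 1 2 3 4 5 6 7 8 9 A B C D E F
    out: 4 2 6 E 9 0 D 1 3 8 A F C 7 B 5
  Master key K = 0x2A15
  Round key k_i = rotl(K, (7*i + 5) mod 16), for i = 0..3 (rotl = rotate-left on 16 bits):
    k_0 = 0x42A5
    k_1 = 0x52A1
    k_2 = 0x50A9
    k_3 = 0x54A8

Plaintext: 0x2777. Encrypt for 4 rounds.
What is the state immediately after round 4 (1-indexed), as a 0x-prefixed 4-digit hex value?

0x6BED

s_0 = plaintext = 0x2777
s_1 = Round(s_0, k_0) = 0x7751
s_2 = Round(s_1, k_1) = 0x5123
s_3 = Round(s_2, k_2) = 0x236B
s_4 = Round(s_3, k_3) = 0x6BED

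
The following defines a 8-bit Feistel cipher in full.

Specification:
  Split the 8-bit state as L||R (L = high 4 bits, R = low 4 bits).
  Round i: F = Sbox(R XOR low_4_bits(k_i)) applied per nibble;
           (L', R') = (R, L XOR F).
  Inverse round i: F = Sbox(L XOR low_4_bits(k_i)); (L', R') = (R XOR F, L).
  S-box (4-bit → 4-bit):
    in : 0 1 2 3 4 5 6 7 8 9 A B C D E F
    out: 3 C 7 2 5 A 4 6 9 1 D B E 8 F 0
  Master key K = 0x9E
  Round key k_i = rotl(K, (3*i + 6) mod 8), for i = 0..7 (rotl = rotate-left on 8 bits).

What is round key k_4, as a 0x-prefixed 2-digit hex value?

0x7A

K = 0x9E
k_0 = rotl(K, (3*0+6) mod 8) = rotl(K, 6) = 0xA7
k_1 = rotl(K, (3*1+6) mod 8) = rotl(K, 1) = 0x3D
k_2 = rotl(K, (3*2+6) mod 8) = rotl(K, 4) = 0xE9
k_3 = rotl(K, (3*3+6) mod 8) = rotl(K, 7) = 0x4F
k_4 = rotl(K, (3*4+6) mod 8) = rotl(K, 2) = 0x7A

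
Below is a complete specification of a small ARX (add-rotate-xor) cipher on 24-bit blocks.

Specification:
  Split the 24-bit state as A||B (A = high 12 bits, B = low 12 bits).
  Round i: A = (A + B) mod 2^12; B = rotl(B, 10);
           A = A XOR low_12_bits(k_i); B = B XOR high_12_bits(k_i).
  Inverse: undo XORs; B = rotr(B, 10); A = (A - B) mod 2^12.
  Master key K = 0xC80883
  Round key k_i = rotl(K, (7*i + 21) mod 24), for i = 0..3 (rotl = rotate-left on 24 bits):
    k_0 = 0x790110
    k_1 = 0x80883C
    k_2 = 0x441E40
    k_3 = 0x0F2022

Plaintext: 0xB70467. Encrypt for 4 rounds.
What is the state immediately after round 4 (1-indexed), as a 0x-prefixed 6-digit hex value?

s_0 = plaintext = 0xB70467
s_1 = Round(s_0, k_0) = 0xEC7A89
s_2 = Round(s_1, k_1) = 0x16CEAA
s_3 = Round(s_2, k_2) = 0xE56FEB
s_4 = Round(s_3, k_3) = 0xE63F08

0xE63F08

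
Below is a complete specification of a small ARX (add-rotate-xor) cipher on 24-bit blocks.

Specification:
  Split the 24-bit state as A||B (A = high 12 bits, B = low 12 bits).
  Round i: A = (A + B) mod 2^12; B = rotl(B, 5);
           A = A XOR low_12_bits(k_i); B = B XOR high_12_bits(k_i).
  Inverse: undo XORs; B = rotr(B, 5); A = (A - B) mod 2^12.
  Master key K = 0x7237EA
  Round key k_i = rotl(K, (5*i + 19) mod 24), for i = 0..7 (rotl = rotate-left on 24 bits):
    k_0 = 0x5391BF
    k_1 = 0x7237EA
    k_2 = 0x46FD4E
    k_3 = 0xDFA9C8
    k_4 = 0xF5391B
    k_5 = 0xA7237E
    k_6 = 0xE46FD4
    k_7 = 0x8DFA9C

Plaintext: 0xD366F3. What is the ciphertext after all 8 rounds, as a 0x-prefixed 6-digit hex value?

s_0 = plaintext = 0xD366F3
s_1 = Round(s_0, k_0) = 0x596B54
s_2 = Round(s_1, k_1) = 0x700DB5
s_3 = Round(s_2, k_2) = 0x9FB2D4
s_4 = Round(s_3, k_3) = 0x50777F
s_5 = Round(s_4, k_4) = 0x59D0BD
s_6 = Round(s_5, k_5) = 0x524DD3
s_7 = Round(s_6, k_6) = 0xD2343D
s_8 = Round(s_7, k_7) = 0xBFCF77

0xBFCF77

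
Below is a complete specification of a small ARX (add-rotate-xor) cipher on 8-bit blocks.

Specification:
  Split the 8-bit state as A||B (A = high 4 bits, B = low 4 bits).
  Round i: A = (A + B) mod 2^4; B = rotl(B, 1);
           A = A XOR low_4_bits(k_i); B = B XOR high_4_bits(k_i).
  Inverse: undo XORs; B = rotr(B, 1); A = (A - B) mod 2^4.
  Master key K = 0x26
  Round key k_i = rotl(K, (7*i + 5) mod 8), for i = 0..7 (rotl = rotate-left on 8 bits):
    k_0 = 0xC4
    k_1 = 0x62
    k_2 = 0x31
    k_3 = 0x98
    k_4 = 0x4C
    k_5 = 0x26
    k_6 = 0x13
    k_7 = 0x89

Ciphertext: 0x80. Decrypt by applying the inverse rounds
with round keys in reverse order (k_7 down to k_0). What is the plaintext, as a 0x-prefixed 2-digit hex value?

0x20

s_0 = ciphertext = 0x80
s_1 = InvRound(s_0, k_7) = 0xD4
s_2 = InvRound(s_1, k_6) = 0x4A
s_3 = InvRound(s_2, k_5) = 0xE4
s_4 = InvRound(s_3, k_4) = 0x20
s_5 = InvRound(s_4, k_3) = 0xEC
s_6 = InvRound(s_5, k_2) = 0x0F
s_7 = InvRound(s_6, k_1) = 0x6C
s_8 = InvRound(s_7, k_0) = 0x20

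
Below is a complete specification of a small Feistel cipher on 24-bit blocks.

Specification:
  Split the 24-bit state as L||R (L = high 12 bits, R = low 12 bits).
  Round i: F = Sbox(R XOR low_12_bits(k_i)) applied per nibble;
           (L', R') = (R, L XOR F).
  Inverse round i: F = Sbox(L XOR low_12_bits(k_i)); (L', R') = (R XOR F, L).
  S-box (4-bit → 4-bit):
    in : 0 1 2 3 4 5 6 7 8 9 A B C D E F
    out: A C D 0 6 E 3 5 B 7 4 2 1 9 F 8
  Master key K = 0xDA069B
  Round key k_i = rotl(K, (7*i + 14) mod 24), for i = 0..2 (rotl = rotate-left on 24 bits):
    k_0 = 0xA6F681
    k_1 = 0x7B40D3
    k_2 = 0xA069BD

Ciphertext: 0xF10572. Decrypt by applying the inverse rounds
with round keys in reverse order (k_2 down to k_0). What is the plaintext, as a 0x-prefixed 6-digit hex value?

0x20FCEB

s_0 = ciphertext = 0xF10572
s_1 = InvRound(s_0, k_2) = 0x63BF10
s_2 = InvRound(s_1, k_1) = 0xCEB63B
s_3 = InvRound(s_2, k_0) = 0x20FCEB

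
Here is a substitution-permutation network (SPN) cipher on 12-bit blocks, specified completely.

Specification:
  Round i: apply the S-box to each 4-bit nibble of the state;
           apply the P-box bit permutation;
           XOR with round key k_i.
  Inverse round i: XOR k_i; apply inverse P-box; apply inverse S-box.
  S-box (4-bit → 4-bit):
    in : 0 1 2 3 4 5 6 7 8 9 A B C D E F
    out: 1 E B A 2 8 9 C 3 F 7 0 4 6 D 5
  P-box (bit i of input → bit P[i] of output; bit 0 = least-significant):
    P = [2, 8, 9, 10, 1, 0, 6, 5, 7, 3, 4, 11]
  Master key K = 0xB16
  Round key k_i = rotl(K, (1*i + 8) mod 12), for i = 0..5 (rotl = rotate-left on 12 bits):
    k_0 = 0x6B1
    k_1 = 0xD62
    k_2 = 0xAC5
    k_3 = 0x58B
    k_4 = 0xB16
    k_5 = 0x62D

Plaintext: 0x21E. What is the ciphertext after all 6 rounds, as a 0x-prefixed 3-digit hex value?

s_0 = plaintext = 0x21E
s_1 = Round(s_0, k_0) = 0x85C
s_2 = Round(s_1, k_1) = 0xFCA
s_3 = Round(s_2, k_2) = 0x911
s_4 = Round(s_3, k_3) = 0xA72
s_5 = Round(s_4, k_4) = 0xEEA
s_6 = Round(s_5, k_5) = 0xDDB

0xDDB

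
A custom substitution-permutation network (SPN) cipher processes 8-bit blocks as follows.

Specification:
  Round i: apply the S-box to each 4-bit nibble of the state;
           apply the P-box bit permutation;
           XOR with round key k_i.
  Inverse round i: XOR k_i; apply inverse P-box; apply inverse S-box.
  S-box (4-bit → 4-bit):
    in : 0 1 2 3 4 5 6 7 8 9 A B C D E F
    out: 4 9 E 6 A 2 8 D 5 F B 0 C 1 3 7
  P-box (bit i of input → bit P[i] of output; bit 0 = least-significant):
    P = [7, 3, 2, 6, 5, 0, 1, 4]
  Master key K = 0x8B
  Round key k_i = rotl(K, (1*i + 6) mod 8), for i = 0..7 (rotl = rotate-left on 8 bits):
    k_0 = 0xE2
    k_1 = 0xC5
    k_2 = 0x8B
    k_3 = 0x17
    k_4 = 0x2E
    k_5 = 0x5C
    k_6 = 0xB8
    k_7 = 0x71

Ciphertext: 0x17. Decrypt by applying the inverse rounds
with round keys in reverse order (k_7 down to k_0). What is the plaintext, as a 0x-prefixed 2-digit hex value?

s_0 = ciphertext = 0x17
s_1 = InvRound(s_0, k_7) = 0x8C
s_2 = InvRound(s_1, k_6) = 0x10
s_3 = InvRound(s_2, k_5) = 0xB2
s_4 = InvRound(s_3, k_4) = 0x6F
s_5 = InvRound(s_4, k_3) = 0x14
s_6 = InvRound(s_5, k_2) = 0x2F
s_7 = InvRound(s_6, k_1) = 0x8A
s_8 = InvRound(s_7, k_0) = 0xD4

0xD4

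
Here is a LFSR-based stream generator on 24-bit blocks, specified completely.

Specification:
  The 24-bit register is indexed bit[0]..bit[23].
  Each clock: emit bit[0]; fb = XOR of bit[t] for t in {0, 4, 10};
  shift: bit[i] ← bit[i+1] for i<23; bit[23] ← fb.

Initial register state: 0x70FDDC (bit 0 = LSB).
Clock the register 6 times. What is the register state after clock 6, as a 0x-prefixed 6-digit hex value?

0xF9C3F7

reg_0 = 0x70FDDC
clock 1: out=0, reg = 0x387EEE
clock 2: out=0, reg = 0x9C3F77
clock 3: out=1, reg = 0xCE1FBB
clock 4: out=1, reg = 0xE70FDD
clock 5: out=1, reg = 0xF387EE
clock 6: out=0, reg = 0xF9C3F7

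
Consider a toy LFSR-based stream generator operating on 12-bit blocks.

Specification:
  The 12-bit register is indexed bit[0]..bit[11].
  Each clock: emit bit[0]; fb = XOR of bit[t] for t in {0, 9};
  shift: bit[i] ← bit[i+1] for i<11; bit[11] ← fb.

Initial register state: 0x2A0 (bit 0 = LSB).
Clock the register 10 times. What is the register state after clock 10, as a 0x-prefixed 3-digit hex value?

reg_0 = 0x2A0
clock 1: out=0, reg = 0x950
clock 2: out=0, reg = 0x4A8
clock 3: out=0, reg = 0x254
clock 4: out=0, reg = 0x92A
clock 5: out=0, reg = 0x495
clock 6: out=1, reg = 0xA4A
clock 7: out=0, reg = 0xD25
clock 8: out=1, reg = 0xE92
clock 9: out=0, reg = 0xF49
clock 10: out=1, reg = 0x7A4

0x7A4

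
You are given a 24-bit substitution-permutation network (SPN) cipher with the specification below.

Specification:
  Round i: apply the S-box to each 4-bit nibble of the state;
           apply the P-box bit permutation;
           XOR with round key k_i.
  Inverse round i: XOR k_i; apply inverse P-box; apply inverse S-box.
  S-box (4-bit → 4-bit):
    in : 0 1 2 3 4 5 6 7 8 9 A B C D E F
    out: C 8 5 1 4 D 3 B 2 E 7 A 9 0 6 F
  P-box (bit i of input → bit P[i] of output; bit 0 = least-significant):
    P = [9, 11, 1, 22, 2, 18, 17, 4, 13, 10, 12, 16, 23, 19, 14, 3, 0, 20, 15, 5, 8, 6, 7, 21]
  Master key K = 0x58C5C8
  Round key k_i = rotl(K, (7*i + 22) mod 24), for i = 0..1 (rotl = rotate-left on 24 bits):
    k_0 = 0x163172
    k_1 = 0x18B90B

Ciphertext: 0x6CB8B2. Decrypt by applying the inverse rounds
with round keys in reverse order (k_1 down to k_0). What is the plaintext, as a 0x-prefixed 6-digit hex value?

0xE3D7D9

s_0 = ciphertext = 0x6CB8B2
s_1 = InvRound(s_0, k_1) = 0x571DB1
s_2 = InvRound(s_1, k_0) = 0xE3D7D9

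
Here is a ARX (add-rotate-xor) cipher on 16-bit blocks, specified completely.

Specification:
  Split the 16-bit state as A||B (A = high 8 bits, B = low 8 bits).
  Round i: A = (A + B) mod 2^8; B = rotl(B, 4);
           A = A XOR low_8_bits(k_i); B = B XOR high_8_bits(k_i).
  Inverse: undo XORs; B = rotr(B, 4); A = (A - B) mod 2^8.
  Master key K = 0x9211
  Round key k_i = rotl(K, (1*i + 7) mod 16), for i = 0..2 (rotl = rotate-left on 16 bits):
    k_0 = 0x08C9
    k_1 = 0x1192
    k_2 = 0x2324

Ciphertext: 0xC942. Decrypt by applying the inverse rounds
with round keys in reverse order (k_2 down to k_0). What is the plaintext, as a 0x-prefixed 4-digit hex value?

s_0 = ciphertext = 0xC942
s_1 = InvRound(s_0, k_2) = 0xD716
s_2 = InvRound(s_1, k_1) = 0xD570
s_3 = InvRound(s_2, k_0) = 0x9587

0x9587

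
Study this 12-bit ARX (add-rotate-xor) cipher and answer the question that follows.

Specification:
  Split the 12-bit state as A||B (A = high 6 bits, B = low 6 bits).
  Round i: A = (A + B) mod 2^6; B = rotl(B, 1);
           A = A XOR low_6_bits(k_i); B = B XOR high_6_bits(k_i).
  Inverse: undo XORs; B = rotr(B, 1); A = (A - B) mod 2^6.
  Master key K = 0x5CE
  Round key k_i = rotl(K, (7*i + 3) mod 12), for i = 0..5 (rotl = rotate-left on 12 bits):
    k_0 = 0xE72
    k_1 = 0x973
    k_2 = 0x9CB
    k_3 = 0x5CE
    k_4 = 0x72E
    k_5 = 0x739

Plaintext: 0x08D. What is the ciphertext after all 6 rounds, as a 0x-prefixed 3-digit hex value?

s_0 = plaintext = 0x08D
s_1 = Round(s_0, k_0) = 0xF63
s_2 = Round(s_1, k_1) = 0x4E2
s_3 = Round(s_2, k_2) = 0xFA2
s_4 = Round(s_3, k_3) = 0xB92
s_5 = Round(s_4, k_4) = 0xBB8
s_6 = Round(s_5, k_5) = 0x7ED

0x7ED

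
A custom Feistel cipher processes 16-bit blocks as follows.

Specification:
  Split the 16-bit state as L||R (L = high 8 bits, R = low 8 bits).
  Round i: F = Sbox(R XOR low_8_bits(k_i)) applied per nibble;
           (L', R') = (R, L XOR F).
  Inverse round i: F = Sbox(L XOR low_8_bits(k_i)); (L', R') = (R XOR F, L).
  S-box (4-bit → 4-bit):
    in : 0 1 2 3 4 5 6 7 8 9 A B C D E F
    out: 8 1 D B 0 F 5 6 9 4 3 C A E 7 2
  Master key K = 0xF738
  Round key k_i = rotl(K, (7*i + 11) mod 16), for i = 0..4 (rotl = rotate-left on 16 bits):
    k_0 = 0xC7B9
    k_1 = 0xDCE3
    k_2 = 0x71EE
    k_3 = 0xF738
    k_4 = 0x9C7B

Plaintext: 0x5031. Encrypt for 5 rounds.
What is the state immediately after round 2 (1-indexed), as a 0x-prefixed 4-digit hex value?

0xC9E2

s_0 = plaintext = 0x5031
s_1 = Round(s_0, k_0) = 0x31C9
s_2 = Round(s_1, k_1) = 0xC9E2
s_3 = Round(s_2, k_2) = 0xE243
s_4 = Round(s_3, k_3) = 0x438E
s_5 = Round(s_4, k_4) = 0x8E6C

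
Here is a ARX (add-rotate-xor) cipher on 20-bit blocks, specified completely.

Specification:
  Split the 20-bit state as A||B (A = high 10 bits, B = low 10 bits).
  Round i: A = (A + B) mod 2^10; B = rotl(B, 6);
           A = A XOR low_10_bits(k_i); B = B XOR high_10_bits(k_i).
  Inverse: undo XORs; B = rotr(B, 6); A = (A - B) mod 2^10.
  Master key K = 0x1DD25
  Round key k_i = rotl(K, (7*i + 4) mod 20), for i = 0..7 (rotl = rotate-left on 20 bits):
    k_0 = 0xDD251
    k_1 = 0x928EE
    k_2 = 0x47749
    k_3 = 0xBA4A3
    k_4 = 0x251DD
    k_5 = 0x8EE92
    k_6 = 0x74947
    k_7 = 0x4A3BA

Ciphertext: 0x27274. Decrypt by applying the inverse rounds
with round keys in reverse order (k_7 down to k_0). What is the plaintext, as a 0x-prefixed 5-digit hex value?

s_0 = ciphertext = 0x27274
s_1 = InvRound(s_0, k_7) = 0x565CD
s_2 = InvRound(s_1, k_6) = 0x8B9F0
s_3 = InvRound(s_2, k_5) = 0xFF4BF
s_4 = InvRound(s_3, k_4) = 0xDC2B0
s_5 = InvRound(s_4, k_3) = 0x90991
s_6 = InvRound(s_5, k_2) = 0x124C2
s_7 = InvRound(s_6, k_1) = 0x0748A
s_8 = InvRound(s_7, k_0) = 0x977EF

0x977EF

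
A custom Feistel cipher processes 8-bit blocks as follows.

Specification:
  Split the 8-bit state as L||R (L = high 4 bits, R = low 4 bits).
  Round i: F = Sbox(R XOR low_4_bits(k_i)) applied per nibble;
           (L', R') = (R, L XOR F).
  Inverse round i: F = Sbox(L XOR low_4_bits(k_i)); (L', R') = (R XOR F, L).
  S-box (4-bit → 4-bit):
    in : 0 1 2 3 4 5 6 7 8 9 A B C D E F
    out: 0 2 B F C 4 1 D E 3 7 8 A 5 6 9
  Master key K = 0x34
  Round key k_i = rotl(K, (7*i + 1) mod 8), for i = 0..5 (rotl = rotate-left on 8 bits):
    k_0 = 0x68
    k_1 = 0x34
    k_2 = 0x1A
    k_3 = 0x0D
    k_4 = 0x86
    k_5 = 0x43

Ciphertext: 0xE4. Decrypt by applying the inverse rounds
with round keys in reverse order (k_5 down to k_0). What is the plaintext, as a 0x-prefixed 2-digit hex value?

0xAC

s_0 = ciphertext = 0xE4
s_1 = InvRound(s_0, k_5) = 0x1E
s_2 = InvRound(s_1, k_4) = 0x31
s_3 = InvRound(s_2, k_3) = 0x73
s_4 = InvRound(s_3, k_2) = 0x67
s_5 = InvRound(s_4, k_1) = 0xC6
s_6 = InvRound(s_5, k_0) = 0xAC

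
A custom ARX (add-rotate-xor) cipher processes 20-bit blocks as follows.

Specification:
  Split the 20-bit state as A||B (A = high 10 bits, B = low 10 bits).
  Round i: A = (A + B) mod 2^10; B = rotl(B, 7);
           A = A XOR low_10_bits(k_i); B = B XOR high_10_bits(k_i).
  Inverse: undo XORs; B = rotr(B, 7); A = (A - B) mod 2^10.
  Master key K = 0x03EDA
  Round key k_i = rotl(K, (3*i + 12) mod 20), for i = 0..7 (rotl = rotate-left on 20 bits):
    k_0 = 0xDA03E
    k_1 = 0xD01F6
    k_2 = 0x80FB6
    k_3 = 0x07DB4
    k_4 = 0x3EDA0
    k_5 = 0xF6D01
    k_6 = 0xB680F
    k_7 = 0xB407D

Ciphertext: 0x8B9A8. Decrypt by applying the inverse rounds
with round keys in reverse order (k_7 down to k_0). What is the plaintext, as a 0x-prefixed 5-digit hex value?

0xBAEA6

s_0 = ciphertext = 0x8B9A8
s_1 = InvRound(s_0, k_7) = 0xA37C6
s_2 = InvRound(s_1, k_6) = 0x680E2
s_3 = InvRound(s_2, k_5) = 0xB4DCE
s_4 = InvRound(s_3, k_4) = 0x725AA
s_5 = InvRound(s_4, k_3) = 0xB49AB
s_6 = InvRound(s_5, k_2) = 0x07547
s_7 = InvRound(s_6, k_1) = 0x6BC3C
s_8 = InvRound(s_7, k_0) = 0xBAEA6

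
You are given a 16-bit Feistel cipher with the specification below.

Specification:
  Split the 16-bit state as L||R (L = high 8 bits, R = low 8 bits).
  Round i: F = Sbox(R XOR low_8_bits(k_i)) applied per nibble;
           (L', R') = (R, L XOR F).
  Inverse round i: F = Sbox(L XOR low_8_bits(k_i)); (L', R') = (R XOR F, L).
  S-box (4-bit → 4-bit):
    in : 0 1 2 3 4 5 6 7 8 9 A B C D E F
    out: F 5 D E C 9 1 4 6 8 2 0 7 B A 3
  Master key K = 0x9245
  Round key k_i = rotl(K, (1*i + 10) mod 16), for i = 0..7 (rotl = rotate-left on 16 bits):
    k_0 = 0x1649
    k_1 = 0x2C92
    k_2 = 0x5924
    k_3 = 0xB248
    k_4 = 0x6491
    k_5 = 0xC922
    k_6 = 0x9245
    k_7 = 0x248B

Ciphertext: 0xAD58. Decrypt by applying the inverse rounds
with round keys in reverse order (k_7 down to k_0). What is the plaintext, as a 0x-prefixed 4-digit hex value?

0xED81

s_0 = ciphertext = 0xAD58
s_1 = InvRound(s_0, k_7) = 0x89AD
s_2 = InvRound(s_1, k_6) = 0xDA89
s_3 = InvRound(s_2, k_5) = 0xBFDA
s_4 = InvRound(s_3, k_4) = 0x00BF
s_5 = InvRound(s_4, k_3) = 0x7900
s_6 = InvRound(s_5, k_2) = 0x9B79
s_7 = InvRound(s_6, k_1) = 0x819B
s_8 = InvRound(s_7, k_0) = 0xED81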